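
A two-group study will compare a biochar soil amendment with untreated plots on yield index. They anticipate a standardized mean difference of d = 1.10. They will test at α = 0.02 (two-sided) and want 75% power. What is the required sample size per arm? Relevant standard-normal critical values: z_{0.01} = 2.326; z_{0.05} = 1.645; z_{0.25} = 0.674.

For two independent groups with equal n: n = 2·((z_{α/2} + z_β) / d)².
z_{α/2} + z_β = 2.326 + 0.674 = 3.000.
n = 2 × (3.000 / 1.10)² = 2 × 2.727² = 2 × 7.44 = 14.9.
Round up to the next whole participant.

n = 15 per group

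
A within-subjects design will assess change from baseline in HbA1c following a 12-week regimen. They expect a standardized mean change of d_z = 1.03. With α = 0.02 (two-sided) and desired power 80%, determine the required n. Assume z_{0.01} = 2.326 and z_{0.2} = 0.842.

For a paired (one-sample on differences) test: n = ((z_{α/2} + z_β) / d)².
z_{α/2} + z_β = 2.326 + 0.842 = 3.168.
n = (3.168 / 1.03)² = 3.076² = 9.46.
Round up.

n = 10 pairs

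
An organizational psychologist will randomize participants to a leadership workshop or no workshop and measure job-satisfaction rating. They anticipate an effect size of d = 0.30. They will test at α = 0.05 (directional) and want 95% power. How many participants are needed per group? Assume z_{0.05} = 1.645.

n = 241 per group

For two independent groups with equal n: n = 2·((z_{α} + z_β) / d)².
z_{α} + z_β = 1.645 + 1.645 = 3.290.
n = 2 × (3.290 / 0.30)² = 2 × 10.967² = 2 × 120.27 = 240.5.
Round up to the next whole participant.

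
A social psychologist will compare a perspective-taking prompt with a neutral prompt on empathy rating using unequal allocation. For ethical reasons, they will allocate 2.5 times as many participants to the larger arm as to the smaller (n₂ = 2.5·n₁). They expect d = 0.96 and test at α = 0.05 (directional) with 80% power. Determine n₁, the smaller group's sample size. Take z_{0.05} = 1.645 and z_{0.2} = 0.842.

n₁ = 10

With allocation ratio k = n₂/n₁ = 2.5, Var(x̄₁−x̄₂) = σ²(1/n₁ + 1/(k·n₁)) = σ²·(k+1)/(k·n₁).
So n₁ = (1 + 1/k)·((z_{α} + z_β)/d)² = 1.400 × (2.487/0.96)².
n₁ = 1.400 × 6.71 = 9.4.
Round up: n₁ = 10, giving n₂ = 2.5 × 10 = 25.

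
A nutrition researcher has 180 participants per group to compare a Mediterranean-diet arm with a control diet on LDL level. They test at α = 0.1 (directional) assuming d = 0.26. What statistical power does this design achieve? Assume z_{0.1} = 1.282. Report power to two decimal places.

power ≈ 0.88

For two equal groups, power = Φ(d·√(n/2) − z_{α}).
d·√(n/2) = 0.26 × √(180/2) = 0.26 × 9.487 = 2.467.
z_β = 2.467 − 1.282 = 1.185.
Power = Φ(1.185) = 0.882.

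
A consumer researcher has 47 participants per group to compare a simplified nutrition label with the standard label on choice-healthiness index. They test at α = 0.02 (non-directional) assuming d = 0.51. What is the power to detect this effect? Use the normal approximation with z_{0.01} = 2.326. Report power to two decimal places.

power ≈ 0.56

For two equal groups, power = Φ(d·√(n/2) − z_{α/2}).
d·√(n/2) = 0.51 × √(47/2) = 0.51 × 4.848 = 2.472.
z_β = 2.472 − 2.326 = 0.146.
Power = Φ(0.146) = 0.558.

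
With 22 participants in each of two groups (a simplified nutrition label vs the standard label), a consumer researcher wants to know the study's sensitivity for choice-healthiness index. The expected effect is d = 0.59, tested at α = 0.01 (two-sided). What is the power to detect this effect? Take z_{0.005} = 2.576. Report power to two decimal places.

power ≈ 0.27

For two equal groups, power = Φ(d·√(n/2) − z_{α/2}).
d·√(n/2) = 0.59 × √(22/2) = 0.59 × 3.317 = 1.957.
z_β = 1.957 − 2.576 = -0.619.
Power = Φ(-0.619) = 0.268.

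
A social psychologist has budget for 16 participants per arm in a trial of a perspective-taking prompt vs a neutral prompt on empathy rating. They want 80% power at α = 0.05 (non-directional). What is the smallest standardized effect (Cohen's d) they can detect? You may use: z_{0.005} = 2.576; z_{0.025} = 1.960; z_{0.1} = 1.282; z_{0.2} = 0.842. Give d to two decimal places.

For two independent groups of n = 16 each: d_min = (z_{α/2} + z_β)·√(2/n).
z-sum = 1.960 + 0.842 = 2.802.
d_min = 2.802 × √(2/16) = 2.802 × 0.3536 = 0.991.

d_min ≈ 0.99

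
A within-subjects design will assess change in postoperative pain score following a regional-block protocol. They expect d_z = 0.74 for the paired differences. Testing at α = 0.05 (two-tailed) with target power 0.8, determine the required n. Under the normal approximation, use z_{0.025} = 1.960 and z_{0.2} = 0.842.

For a paired (one-sample on differences) test: n = ((z_{α/2} + z_β) / d)².
z_{α/2} + z_β = 1.960 + 0.842 = 2.802.
n = (2.802 / 0.74)² = 3.786² = 14.34.
Round up.

n = 15 pairs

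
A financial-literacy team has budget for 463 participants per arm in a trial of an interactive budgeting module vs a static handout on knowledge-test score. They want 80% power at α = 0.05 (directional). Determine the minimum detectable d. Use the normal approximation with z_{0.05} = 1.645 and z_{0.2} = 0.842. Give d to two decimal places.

d_min ≈ 0.16

For two independent groups of n = 463 each: d_min = (z_{α} + z_β)·√(2/n).
z-sum = 1.645 + 0.842 = 2.487.
d_min = 2.487 × √(2/463) = 2.487 × 0.0657 = 0.163.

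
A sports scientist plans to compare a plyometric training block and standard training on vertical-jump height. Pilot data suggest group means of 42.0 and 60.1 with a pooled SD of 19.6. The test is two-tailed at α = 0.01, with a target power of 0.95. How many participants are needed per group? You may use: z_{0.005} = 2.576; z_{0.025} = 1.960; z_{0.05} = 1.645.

n = 42 per group

Cohen's d = |M₁ − M₂| / SD_pooled = |42.0 − 60.1| / 19.6 = 18.1 / 19.6 = 0.923.
For two independent groups with equal n: n = 2·((z_{α/2} + z_β) / d)².
z_{α/2} + z_β = 2.576 + 1.645 = 4.221.
n = 2 × (4.221 / 0.923)² = 2 × 4.573² = 2 × 20.91 = 41.8.
Round up to the next whole participant.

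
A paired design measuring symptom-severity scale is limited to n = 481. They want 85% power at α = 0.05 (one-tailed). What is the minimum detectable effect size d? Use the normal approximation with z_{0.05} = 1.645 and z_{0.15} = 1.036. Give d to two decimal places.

For a single sample (or paired design) of n = 481: d_min = (z_{α} + z_β)/√n.
z-sum = 1.645 + 1.036 = 2.681.
d_min = 2.681 / √481 = 2.681 / 21.932 = 0.122.

d_min ≈ 0.12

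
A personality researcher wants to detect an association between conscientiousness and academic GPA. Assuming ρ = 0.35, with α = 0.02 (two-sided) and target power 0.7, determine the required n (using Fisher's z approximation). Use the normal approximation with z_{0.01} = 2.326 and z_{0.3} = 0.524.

Fisher's z: C = ½·ln((1+r)/(1−r)) = ½·ln(2.0769) = 0.3654.
n = ((z_{α/2} + z_β)/C)² + 3.
(2.326 + 0.524) / 0.3654 = 2.850 / 0.3654 = 7.800.
n = 7.800² + 3 = 60.83 + 3 = 63.8.
Round up.

n = 64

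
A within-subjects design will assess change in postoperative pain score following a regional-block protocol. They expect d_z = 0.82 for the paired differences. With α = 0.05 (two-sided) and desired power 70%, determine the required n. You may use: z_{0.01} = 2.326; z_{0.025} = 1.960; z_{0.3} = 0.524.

For a paired (one-sample on differences) test: n = ((z_{α/2} + z_β) / d)².
z_{α/2} + z_β = 1.960 + 0.524 = 2.484.
n = (2.484 / 0.82)² = 3.029² = 9.18.
Round up.

n = 10 pairs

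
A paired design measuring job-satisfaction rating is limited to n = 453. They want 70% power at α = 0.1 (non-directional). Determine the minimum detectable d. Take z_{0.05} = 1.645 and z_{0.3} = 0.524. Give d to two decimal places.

For a single sample (or paired design) of n = 453: d_min = (z_{α/2} + z_β)/√n.
z-sum = 1.645 + 0.524 = 2.169.
d_min = 2.169 / √453 = 2.169 / 21.284 = 0.102.

d_min ≈ 0.10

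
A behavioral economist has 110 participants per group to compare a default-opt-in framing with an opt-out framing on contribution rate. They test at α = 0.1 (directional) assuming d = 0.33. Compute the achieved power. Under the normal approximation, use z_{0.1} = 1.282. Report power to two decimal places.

For two equal groups, power = Φ(d·√(n/2) − z_{α}).
d·√(n/2) = 0.33 × √(110/2) = 0.33 × 7.416 = 2.447.
z_β = 2.447 − 1.282 = 1.165.
Power = Φ(1.165) = 0.878.

power ≈ 0.88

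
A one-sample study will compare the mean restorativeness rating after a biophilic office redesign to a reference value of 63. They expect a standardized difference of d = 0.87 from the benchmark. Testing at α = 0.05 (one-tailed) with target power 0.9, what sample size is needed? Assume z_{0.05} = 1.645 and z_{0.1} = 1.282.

For a one-sample test: n = ((z_{α} + z_β) / d)².
z_{α} + z_β = 1.645 + 1.282 = 2.927.
n = (2.927 / 0.87)² = 3.364² = 11.32.
Round up.

n = 12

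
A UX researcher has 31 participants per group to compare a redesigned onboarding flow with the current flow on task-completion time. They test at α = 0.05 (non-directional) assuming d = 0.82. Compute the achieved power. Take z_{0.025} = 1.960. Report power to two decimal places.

power ≈ 0.90

For two equal groups, power = Φ(d·√(n/2) − z_{α/2}).
d·√(n/2) = 0.82 × √(31/2) = 0.82 × 3.937 = 3.228.
z_β = 3.228 − 1.960 = 1.268.
Power = Φ(1.268) = 0.898.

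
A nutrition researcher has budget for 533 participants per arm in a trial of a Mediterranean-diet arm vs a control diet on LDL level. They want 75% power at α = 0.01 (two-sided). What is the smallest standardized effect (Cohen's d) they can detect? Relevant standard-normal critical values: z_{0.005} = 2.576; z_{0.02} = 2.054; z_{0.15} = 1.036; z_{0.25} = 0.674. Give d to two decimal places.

For two independent groups of n = 533 each: d_min = (z_{α/2} + z_β)·√(2/n).
z-sum = 2.576 + 0.674 = 3.250.
d_min = 3.250 × √(2/533) = 3.250 × 0.0613 = 0.199.

d_min ≈ 0.20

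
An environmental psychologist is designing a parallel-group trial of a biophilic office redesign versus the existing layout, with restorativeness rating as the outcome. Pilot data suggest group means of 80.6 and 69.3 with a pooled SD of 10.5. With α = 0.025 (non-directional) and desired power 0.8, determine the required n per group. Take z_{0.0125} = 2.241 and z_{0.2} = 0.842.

Cohen's d = |M₁ − M₂| / SD_pooled = |80.6 − 69.3| / 10.5 = 11.3 / 10.5 = 1.076.
For two independent groups with equal n: n = 2·((z_{α/2} + z_β) / d)².
z_{α/2} + z_β = 2.241 + 0.842 = 3.083.
n = 2 × (3.083 / 1.076)² = 2 × 2.865² = 2 × 8.21 = 16.4.
Round up to the next whole participant.

n = 17 per group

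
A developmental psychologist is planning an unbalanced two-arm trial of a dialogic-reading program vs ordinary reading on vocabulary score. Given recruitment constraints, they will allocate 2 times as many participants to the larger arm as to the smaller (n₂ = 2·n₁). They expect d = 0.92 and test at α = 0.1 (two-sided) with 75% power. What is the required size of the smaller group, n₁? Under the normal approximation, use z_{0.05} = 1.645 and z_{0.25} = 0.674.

n₁ = 10

With allocation ratio k = n₂/n₁ = 2, Var(x̄₁−x̄₂) = σ²(1/n₁ + 1/(k·n₁)) = σ²·(k+1)/(k·n₁).
So n₁ = (1 + 1/k)·((z_{α/2} + z_β)/d)² = 1.500 × (2.319/0.92)².
n₁ = 1.500 × 6.35 = 9.5.
Round up: n₁ = 10, giving n₂ = 2 × 10 = 20.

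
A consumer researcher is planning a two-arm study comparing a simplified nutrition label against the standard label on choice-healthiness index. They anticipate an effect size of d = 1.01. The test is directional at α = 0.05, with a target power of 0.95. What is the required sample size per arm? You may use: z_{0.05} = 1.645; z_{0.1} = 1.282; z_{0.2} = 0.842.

n = 22 per group

For two independent groups with equal n: n = 2·((z_{α} + z_β) / d)².
z_{α} + z_β = 1.645 + 1.645 = 3.290.
n = 2 × (3.290 / 1.01)² = 2 × 3.257² = 2 × 10.61 = 21.2.
Round up to the next whole participant.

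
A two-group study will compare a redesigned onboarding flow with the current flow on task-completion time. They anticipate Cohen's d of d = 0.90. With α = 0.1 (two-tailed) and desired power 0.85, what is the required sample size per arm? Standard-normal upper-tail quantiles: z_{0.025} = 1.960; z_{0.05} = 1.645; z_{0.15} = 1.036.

For two independent groups with equal n: n = 2·((z_{α/2} + z_β) / d)².
z_{α/2} + z_β = 1.645 + 1.036 = 2.681.
n = 2 × (2.681 / 0.90)² = 2 × 2.979² = 2 × 8.87 = 17.7.
Round up to the next whole participant.

n = 18 per group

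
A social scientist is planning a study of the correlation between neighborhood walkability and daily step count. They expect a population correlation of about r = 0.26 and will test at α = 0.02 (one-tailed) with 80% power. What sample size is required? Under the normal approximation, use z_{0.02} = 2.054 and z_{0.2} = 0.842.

n = 122

Fisher's z: C = ½·ln((1+r)/(1−r)) = ½·ln(1.7027) = 0.2661.
n = ((z_{α} + z_β)/C)² + 3.
(2.054 + 0.842) / 0.2661 = 2.896 / 0.2661 = 10.883.
n = 10.883² + 3 = 118.44 + 3 = 121.4.
Round up.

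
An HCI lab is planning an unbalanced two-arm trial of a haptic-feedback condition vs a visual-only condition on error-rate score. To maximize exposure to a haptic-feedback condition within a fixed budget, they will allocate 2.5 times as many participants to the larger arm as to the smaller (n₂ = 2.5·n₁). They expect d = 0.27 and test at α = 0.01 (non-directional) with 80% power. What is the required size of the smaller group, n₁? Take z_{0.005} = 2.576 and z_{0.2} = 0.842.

n₁ = 225

With allocation ratio k = n₂/n₁ = 2.5, Var(x̄₁−x̄₂) = σ²(1/n₁ + 1/(k·n₁)) = σ²·(k+1)/(k·n₁).
So n₁ = (1 + 1/k)·((z_{α/2} + z_β)/d)² = 1.400 × (3.418/0.27)².
n₁ = 1.400 × 160.26 = 224.4.
Round up: n₁ = 225, giving n₂ = ⌈2.5 × 225⌉ = ⌈562.5⌉ = 563.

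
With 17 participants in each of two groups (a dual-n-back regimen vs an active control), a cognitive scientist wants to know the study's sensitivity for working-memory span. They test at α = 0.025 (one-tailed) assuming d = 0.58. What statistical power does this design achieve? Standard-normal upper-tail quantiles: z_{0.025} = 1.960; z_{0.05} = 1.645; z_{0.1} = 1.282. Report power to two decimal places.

power ≈ 0.39

For two equal groups, power = Φ(d·√(n/2) − z_{α}).
d·√(n/2) = 0.58 × √(17/2) = 0.58 × 2.915 = 1.691.
z_β = 1.691 − 1.960 = -0.269.
Power = Φ(-0.269) = 0.394.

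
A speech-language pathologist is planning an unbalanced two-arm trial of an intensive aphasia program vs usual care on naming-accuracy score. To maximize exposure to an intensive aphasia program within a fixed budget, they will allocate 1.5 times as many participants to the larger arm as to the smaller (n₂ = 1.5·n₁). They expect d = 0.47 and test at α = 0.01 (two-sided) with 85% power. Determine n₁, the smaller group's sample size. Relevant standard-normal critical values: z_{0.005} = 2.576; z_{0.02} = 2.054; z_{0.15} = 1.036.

With allocation ratio k = n₂/n₁ = 1.5, Var(x̄₁−x̄₂) = σ²(1/n₁ + 1/(k·n₁)) = σ²·(k+1)/(k·n₁).
So n₁ = (1 + 1/k)·((z_{α/2} + z_β)/d)² = 1.667 × (3.612/0.47)².
n₁ = 1.667 × 59.06 = 98.4.
Round up: n₁ = 99, giving n₂ = ⌈1.5 × 99⌉ = ⌈148.5⌉ = 149.

n₁ = 99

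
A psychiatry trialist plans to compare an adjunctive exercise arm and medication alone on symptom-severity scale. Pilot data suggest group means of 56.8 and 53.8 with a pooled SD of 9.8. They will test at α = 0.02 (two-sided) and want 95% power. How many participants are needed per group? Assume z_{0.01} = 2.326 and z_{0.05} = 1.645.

Cohen's d = |M₁ − M₂| / SD_pooled = |56.8 − 53.8| / 9.8 = 3.0 / 9.8 = 0.306.
For two independent groups with equal n: n = 2·((z_{α/2} + z_β) / d)².
z_{α/2} + z_β = 2.326 + 1.645 = 3.971.
n = 2 × (3.971 / 0.306)² = 2 × 12.977² = 2 × 168.41 = 336.8.
Round up to the next whole participant.

n = 337 per group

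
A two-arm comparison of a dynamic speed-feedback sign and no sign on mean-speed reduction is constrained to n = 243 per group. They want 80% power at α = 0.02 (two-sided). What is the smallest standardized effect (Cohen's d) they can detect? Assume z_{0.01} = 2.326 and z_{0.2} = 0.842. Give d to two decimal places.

d_min ≈ 0.29

For two independent groups of n = 243 each: d_min = (z_{α/2} + z_β)·√(2/n).
z-sum = 2.326 + 0.842 = 3.168.
d_min = 3.168 × √(2/243) = 3.168 × 0.0907 = 0.287.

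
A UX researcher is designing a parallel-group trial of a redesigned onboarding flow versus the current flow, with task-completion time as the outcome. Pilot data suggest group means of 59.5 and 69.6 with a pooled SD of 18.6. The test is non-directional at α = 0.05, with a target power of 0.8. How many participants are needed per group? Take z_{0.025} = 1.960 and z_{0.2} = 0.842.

n = 54 per group

Cohen's d = |M₁ − M₂| / SD_pooled = |59.5 − 69.6| / 18.6 = 10.1 / 18.6 = 0.543.
For two independent groups with equal n: n = 2·((z_{α/2} + z_β) / d)².
z_{α/2} + z_β = 1.960 + 0.842 = 2.802.
n = 2 × (2.802 / 0.543)² = 2 × 5.160² = 2 × 26.63 = 53.3.
Round up to the next whole participant.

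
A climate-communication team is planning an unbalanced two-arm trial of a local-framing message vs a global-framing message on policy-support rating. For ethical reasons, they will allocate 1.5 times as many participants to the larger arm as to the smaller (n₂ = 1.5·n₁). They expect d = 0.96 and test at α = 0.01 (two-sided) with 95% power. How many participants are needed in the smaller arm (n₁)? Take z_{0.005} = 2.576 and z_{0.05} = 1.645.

n₁ = 33

With allocation ratio k = n₂/n₁ = 1.5, Var(x̄₁−x̄₂) = σ²(1/n₁ + 1/(k·n₁)) = σ²·(k+1)/(k·n₁).
So n₁ = (1 + 1/k)·((z_{α/2} + z_β)/d)² = 1.667 × (4.221/0.96)².
n₁ = 1.667 × 19.33 = 32.2.
Round up: n₁ = 33, giving n₂ = ⌈1.5 × 33⌉ = ⌈49.5⌉ = 50.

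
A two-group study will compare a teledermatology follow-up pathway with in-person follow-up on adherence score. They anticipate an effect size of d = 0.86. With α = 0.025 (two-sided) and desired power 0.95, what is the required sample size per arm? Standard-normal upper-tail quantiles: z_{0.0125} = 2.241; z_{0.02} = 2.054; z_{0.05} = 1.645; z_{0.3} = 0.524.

For two independent groups with equal n: n = 2·((z_{α/2} + z_β) / d)².
z_{α/2} + z_β = 2.241 + 1.645 = 3.886.
n = 2 × (3.886 / 0.86)² = 2 × 4.519² = 2 × 20.42 = 40.8.
Round up to the next whole participant.

n = 41 per group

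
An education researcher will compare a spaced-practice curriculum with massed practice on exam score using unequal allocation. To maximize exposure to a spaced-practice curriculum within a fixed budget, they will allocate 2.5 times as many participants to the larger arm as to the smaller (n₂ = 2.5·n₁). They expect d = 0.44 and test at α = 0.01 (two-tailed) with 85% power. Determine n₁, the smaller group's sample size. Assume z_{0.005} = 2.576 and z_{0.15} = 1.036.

With allocation ratio k = n₂/n₁ = 2.5, Var(x̄₁−x̄₂) = σ²(1/n₁ + 1/(k·n₁)) = σ²·(k+1)/(k·n₁).
So n₁ = (1 + 1/k)·((z_{α/2} + z_β)/d)² = 1.400 × (3.612/0.44)².
n₁ = 1.400 × 67.39 = 94.3.
Round up: n₁ = 95, giving n₂ = ⌈2.5 × 95⌉ = ⌈237.5⌉ = 238.

n₁ = 95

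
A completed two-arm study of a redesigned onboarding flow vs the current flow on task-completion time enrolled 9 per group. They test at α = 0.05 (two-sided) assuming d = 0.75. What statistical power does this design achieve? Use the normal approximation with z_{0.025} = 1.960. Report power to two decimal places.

power ≈ 0.36

For two equal groups, power = Φ(d·√(n/2) − z_{α/2}).
d·√(n/2) = 0.75 × √(9/2) = 0.75 × 2.121 = 1.591.
z_β = 1.591 − 1.960 = -0.369.
Power = Φ(-0.369) = 0.356.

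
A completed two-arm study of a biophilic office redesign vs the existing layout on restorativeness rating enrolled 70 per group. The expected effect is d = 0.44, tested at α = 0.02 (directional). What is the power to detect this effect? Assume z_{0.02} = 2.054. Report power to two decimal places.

For two equal groups, power = Φ(d·√(n/2) − z_{α}).
d·√(n/2) = 0.44 × √(70/2) = 0.44 × 5.916 = 2.603.
z_β = 2.603 − 2.054 = 0.549.
Power = Φ(0.549) = 0.709.

power ≈ 0.71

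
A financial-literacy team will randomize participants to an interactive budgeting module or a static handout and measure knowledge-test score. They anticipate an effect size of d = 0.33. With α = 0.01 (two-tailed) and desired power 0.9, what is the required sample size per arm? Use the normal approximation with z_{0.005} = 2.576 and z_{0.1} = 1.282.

For two independent groups with equal n: n = 2·((z_{α/2} + z_β) / d)².
z_{α/2} + z_β = 2.576 + 1.282 = 3.858.
n = 2 × (3.858 / 0.33)² = 2 × 11.691² = 2 × 136.68 = 273.4.
Round up to the next whole participant.

n = 274 per group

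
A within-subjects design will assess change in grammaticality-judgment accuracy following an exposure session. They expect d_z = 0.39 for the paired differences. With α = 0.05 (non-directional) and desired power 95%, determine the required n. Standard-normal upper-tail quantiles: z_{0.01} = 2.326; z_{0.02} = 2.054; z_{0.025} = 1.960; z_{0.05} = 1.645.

n = 86 pairs

For a paired (one-sample on differences) test: n = ((z_{α/2} + z_β) / d)².
z_{α/2} + z_β = 1.960 + 1.645 = 3.605.
n = (3.605 / 0.39)² = 9.244² = 85.44.
Round up.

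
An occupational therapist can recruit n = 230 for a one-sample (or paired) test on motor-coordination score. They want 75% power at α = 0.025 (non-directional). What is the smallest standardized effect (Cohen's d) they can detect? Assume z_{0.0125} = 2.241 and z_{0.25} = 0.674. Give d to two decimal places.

d_min ≈ 0.19

For a single sample (or paired design) of n = 230: d_min = (z_{α/2} + z_β)/√n.
z-sum = 2.241 + 0.674 = 2.915.
d_min = 2.915 / √230 = 2.915 / 15.166 = 0.192.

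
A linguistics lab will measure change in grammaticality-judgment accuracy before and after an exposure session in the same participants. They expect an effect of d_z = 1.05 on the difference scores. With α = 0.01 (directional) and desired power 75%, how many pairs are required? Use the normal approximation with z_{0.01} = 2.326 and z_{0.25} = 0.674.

For a paired (one-sample on differences) test: n = ((z_{α} + z_β) / d)².
z_{α} + z_β = 2.326 + 0.674 = 3.000.
n = (3.000 / 1.05)² = 2.857² = 8.16.
Round up.

n = 9 pairs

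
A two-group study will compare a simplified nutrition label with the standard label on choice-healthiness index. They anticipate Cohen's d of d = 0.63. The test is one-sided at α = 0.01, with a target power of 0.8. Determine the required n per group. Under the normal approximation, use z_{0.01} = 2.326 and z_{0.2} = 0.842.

n = 51 per group

For two independent groups with equal n: n = 2·((z_{α} + z_β) / d)².
z_{α} + z_β = 2.326 + 0.842 = 3.168.
n = 2 × (3.168 / 0.63)² = 2 × 5.029² = 2 × 25.29 = 50.6.
Round up to the next whole participant.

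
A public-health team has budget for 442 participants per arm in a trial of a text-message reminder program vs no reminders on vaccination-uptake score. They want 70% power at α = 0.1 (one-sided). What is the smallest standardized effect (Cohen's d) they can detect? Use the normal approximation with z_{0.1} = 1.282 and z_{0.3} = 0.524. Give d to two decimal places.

For two independent groups of n = 442 each: d_min = (z_{α} + z_β)·√(2/n).
z-sum = 1.282 + 0.524 = 1.806.
d_min = 1.806 × √(2/442) = 1.806 × 0.0673 = 0.121.

d_min ≈ 0.12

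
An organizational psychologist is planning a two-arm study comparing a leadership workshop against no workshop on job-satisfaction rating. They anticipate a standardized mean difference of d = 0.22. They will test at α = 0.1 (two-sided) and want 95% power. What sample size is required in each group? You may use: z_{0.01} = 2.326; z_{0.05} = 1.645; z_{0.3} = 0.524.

For two independent groups with equal n: n = 2·((z_{α/2} + z_β) / d)².
z_{α/2} + z_β = 1.645 + 1.645 = 3.290.
n = 2 × (3.290 / 0.22)² = 2 × 14.955² = 2 × 223.64 = 447.3.
Round up to the next whole participant.

n = 448 per group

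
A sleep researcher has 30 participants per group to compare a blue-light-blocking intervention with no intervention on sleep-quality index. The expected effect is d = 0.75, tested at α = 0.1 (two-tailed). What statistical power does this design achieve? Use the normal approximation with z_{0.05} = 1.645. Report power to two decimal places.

power ≈ 0.90

For two equal groups, power = Φ(d·√(n/2) − z_{α/2}).
d·√(n/2) = 0.75 × √(30/2) = 0.75 × 3.873 = 2.905.
z_β = 2.905 − 1.645 = 1.260.
Power = Φ(1.260) = 0.896.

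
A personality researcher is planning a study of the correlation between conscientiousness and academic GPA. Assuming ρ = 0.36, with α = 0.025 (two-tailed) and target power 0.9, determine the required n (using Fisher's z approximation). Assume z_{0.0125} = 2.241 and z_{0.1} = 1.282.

n = 91

Fisher's z: C = ½·ln((1+r)/(1−r)) = ½·ln(2.1250) = 0.3769.
n = ((z_{α/2} + z_β)/C)² + 3.
(2.241 + 1.282) / 0.3769 = 3.523 / 0.3769 = 9.347.
n = 9.347² + 3 = 87.37 + 3 = 90.4.
Round up.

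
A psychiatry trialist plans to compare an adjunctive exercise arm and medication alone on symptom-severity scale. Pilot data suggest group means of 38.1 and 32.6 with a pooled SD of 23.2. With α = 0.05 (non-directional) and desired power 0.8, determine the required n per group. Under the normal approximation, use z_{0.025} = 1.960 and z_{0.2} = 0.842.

Cohen's d = |M₁ − M₂| / SD_pooled = |38.1 − 32.6| / 23.2 = 5.5 / 23.2 = 0.237.
For two independent groups with equal n: n = 2·((z_{α/2} + z_β) / d)².
z_{α/2} + z_β = 1.960 + 0.842 = 2.802.
n = 2 × (2.802 / 0.237)² = 2 × 11.823² = 2 × 139.78 = 279.6.
Round up to the next whole participant.

n = 280 per group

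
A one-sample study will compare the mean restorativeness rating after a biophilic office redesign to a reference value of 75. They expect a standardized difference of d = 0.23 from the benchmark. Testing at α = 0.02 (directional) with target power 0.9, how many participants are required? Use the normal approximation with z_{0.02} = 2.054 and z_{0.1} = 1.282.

For a one-sample test: n = ((z_{α} + z_β) / d)².
z_{α} + z_β = 2.054 + 1.282 = 3.336.
n = (3.336 / 0.23)² = 14.504² = 210.38.
Round up.

n = 211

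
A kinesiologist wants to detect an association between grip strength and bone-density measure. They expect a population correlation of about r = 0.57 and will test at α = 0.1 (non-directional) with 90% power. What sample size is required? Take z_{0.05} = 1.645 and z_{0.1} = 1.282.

Fisher's z: C = ½·ln((1+r)/(1−r)) = ½·ln(3.6512) = 0.6475.
n = ((z_{α/2} + z_β)/C)² + 3.
(1.645 + 1.282) / 0.6475 = 2.927 / 0.6475 = 4.520.
n = 4.520² + 3 = 20.43 + 3 = 23.4.
Round up.

n = 24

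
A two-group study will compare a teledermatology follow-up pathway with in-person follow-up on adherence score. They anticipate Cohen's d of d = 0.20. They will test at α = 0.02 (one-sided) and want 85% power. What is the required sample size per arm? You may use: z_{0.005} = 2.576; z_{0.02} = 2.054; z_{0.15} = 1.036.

For two independent groups with equal n: n = 2·((z_{α} + z_β) / d)².
z_{α} + z_β = 2.054 + 1.036 = 3.090.
n = 2 × (3.090 / 0.20)² = 2 × 15.450² = 2 × 238.70 = 477.4.
Round up to the next whole participant.

n = 478 per group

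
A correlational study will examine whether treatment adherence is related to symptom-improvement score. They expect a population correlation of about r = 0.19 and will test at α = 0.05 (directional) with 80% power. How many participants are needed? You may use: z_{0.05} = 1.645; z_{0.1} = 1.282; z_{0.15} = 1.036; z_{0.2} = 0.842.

Fisher's z: C = ½·ln((1+r)/(1−r)) = ½·ln(1.4691) = 0.1923.
n = ((z_{α} + z_β)/C)² + 3.
(1.645 + 0.842) / 0.1923 = 2.487 / 0.1923 = 12.933.
n = 12.933² + 3 = 167.26 + 3 = 170.3.
Round up.

n = 171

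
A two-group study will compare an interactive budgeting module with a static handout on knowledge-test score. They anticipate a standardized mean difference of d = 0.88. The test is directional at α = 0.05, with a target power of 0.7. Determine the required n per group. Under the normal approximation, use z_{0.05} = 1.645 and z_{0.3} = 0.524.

For two independent groups with equal n: n = 2·((z_{α} + z_β) / d)².
z_{α} + z_β = 1.645 + 0.524 = 2.169.
n = 2 × (2.169 / 0.88)² = 2 × 2.465² = 2 × 6.08 = 12.2.
Round up to the next whole participant.

n = 13 per group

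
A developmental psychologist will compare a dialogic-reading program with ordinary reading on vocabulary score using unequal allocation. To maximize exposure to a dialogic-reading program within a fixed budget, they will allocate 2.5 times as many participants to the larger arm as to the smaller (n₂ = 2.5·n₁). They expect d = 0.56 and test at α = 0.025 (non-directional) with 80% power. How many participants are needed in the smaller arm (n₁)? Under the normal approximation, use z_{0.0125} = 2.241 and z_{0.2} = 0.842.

With allocation ratio k = n₂/n₁ = 2.5, Var(x̄₁−x̄₂) = σ²(1/n₁ + 1/(k·n₁)) = σ²·(k+1)/(k·n₁).
So n₁ = (1 + 1/k)·((z_{α/2} + z_β)/d)² = 1.400 × (3.083/0.56)².
n₁ = 1.400 × 30.31 = 42.4.
Round up: n₁ = 43, giving n₂ = ⌈2.5 × 43⌉ = ⌈107.5⌉ = 108.

n₁ = 43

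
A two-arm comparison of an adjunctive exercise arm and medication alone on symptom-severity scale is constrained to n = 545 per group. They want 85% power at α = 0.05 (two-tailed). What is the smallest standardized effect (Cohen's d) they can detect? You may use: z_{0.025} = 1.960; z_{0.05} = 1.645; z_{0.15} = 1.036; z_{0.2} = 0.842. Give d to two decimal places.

d_min ≈ 0.18

For two independent groups of n = 545 each: d_min = (z_{α/2} + z_β)·√(2/n).
z-sum = 1.960 + 1.036 = 2.996.
d_min = 2.996 × √(2/545) = 2.996 × 0.0606 = 0.181.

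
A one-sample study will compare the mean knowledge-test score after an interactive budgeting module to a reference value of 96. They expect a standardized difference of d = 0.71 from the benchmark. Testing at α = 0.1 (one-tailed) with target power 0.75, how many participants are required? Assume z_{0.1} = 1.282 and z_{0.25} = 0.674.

n = 8

For a one-sample test: n = ((z_{α} + z_β) / d)².
z_{α} + z_β = 1.282 + 0.674 = 1.956.
n = (1.956 / 0.71)² = 2.755² = 7.59.
Round up.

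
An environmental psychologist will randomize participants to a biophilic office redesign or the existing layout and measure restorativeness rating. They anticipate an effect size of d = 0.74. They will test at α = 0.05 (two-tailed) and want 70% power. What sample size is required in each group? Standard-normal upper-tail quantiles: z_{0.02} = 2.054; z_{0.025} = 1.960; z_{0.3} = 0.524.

n = 23 per group

For two independent groups with equal n: n = 2·((z_{α/2} + z_β) / d)².
z_{α/2} + z_β = 1.960 + 0.524 = 2.484.
n = 2 × (2.484 / 0.74)² = 2 × 3.357² = 2 × 11.27 = 22.5.
Round up to the next whole participant.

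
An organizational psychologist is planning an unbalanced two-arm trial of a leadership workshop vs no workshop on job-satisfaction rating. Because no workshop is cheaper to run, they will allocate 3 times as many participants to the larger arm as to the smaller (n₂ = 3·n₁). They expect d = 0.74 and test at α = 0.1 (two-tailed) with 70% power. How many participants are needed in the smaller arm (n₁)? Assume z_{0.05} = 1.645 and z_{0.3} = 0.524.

With allocation ratio k = n₂/n₁ = 3, Var(x̄₁−x̄₂) = σ²(1/n₁ + 1/(k·n₁)) = σ²·(k+1)/(k·n₁).
So n₁ = (1 + 1/k)·((z_{α/2} + z_β)/d)² = 1.333 × (2.169/0.74)².
n₁ = 1.333 × 8.59 = 11.5.
Round up: n₁ = 12, giving n₂ = 3 × 12 = 36.

n₁ = 12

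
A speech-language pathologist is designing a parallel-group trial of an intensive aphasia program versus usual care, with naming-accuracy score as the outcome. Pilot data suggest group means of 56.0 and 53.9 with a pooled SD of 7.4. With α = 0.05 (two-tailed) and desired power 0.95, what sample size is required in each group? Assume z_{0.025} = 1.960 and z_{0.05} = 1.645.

n = 323 per group

Cohen's d = |M₁ − M₂| / SD_pooled = |56.0 − 53.9| / 7.4 = 2.1 / 7.4 = 0.284.
For two independent groups with equal n: n = 2·((z_{α/2} + z_β) / d)².
z_{α/2} + z_β = 1.960 + 1.645 = 3.605.
n = 2 × (3.605 / 0.284)² = 2 × 12.694² = 2 × 161.13 = 322.3.
Round up to the next whole participant.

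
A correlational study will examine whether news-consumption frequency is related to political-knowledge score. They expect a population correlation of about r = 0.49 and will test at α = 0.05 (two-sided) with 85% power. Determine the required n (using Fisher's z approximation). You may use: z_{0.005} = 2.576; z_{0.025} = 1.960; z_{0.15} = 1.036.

n = 35

Fisher's z: C = ½·ln((1+r)/(1−r)) = ½·ln(2.9216) = 0.5361.
n = ((z_{α/2} + z_β)/C)² + 3.
(1.960 + 1.036) / 0.5361 = 2.996 / 0.5361 = 5.589.
n = 5.589² + 3 = 31.23 + 3 = 34.2.
Round up.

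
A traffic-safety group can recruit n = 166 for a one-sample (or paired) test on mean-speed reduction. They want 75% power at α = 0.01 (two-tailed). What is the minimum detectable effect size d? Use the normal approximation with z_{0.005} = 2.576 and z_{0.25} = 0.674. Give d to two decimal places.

d_min ≈ 0.25

For a single sample (or paired design) of n = 166: d_min = (z_{α/2} + z_β)/√n.
z-sum = 2.576 + 0.674 = 3.250.
d_min = 3.250 / √166 = 3.250 / 12.884 = 0.252.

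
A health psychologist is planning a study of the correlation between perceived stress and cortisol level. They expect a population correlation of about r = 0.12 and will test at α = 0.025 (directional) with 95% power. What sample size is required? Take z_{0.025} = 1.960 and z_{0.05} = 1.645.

Fisher's z: C = ½·ln((1+r)/(1−r)) = ½·ln(1.2727) = 0.1206.
n = ((z_{α} + z_β)/C)² + 3.
(1.960 + 1.645) / 0.1206 = 3.605 / 0.1206 = 29.892.
n = 29.892² + 3 = 893.54 + 3 = 896.5.
Round up.

n = 897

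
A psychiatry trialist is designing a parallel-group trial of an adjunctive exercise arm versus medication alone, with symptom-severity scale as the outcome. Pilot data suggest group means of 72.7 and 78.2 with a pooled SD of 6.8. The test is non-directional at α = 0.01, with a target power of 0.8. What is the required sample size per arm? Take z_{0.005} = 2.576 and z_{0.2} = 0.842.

Cohen's d = |M₁ − M₂| / SD_pooled = |72.7 − 78.2| / 6.8 = 5.5 / 6.8 = 0.809.
For two independent groups with equal n: n = 2·((z_{α/2} + z_β) / d)².
z_{α/2} + z_β = 2.576 + 0.842 = 3.418.
n = 2 × (3.418 / 0.809)² = 2 × 4.225² = 2 × 17.85 = 35.7.
Round up to the next whole participant.

n = 36 per group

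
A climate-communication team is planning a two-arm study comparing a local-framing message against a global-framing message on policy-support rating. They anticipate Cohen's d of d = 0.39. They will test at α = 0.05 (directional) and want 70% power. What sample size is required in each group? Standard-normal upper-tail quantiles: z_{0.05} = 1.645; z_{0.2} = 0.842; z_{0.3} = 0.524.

For two independent groups with equal n: n = 2·((z_{α} + z_β) / d)².
z_{α} + z_β = 1.645 + 0.524 = 2.169.
n = 2 × (2.169 / 0.39)² = 2 × 5.562² = 2 × 30.93 = 61.9.
Round up to the next whole participant.

n = 62 per group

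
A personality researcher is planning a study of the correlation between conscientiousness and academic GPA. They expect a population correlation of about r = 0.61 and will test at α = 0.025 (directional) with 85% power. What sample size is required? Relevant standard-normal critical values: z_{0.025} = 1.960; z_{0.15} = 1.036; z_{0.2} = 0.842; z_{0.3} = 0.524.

n = 21

Fisher's z: C = ½·ln((1+r)/(1−r)) = ½·ln(4.1282) = 0.7089.
n = ((z_{α} + z_β)/C)² + 3.
(1.960 + 1.036) / 0.7089 = 2.996 / 0.7089 = 4.226.
n = 4.226² + 3 = 17.86 + 3 = 20.9.
Round up.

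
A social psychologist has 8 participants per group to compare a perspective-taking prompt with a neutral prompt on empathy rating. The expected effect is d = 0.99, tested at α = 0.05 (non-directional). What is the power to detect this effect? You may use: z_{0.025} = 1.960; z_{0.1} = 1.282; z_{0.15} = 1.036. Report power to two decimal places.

power ≈ 0.51

For two equal groups, power = Φ(d·√(n/2) − z_{α/2}).
d·√(n/2) = 0.99 × √(8/2) = 0.99 × 2.000 = 1.980.
z_β = 1.980 − 1.960 = 0.020.
Power = Φ(0.020) = 0.508.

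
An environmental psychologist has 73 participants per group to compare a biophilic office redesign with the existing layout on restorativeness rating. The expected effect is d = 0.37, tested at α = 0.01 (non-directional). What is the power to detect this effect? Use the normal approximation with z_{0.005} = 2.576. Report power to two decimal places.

For two equal groups, power = Φ(d·√(n/2) − z_{α/2}).
d·√(n/2) = 0.37 × √(73/2) = 0.37 × 6.042 = 2.235.
z_β = 2.235 − 2.576 = -0.341.
Power = Φ(-0.341) = 0.367.

power ≈ 0.37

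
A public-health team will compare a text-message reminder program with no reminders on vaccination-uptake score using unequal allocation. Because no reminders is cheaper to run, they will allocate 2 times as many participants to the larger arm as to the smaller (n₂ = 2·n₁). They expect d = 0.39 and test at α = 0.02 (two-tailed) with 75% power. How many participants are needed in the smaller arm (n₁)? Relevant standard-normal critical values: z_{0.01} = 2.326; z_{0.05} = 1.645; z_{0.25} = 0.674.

With allocation ratio k = n₂/n₁ = 2, Var(x̄₁−x̄₂) = σ²(1/n₁ + 1/(k·n₁)) = σ²·(k+1)/(k·n₁).
So n₁ = (1 + 1/k)·((z_{α/2} + z_β)/d)² = 1.500 × (3.000/0.39)².
n₁ = 1.500 × 59.17 = 88.8.
Round up: n₁ = 89, giving n₂ = 2 × 89 = 178.

n₁ = 89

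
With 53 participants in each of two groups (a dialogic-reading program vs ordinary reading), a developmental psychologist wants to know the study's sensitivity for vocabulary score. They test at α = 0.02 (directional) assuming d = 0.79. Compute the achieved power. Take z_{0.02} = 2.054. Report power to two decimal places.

power ≈ 0.98

For two equal groups, power = Φ(d·√(n/2) − z_{α}).
d·√(n/2) = 0.79 × √(53/2) = 0.79 × 5.148 = 4.067.
z_β = 4.067 − 2.054 = 2.013.
Power = Φ(2.013) = 0.978.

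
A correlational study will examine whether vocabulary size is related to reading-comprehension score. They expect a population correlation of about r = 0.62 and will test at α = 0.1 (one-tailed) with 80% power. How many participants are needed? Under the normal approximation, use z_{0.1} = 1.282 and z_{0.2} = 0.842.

Fisher's z: C = ½·ln((1+r)/(1−r)) = ½·ln(4.2632) = 0.7250.
n = ((z_{α} + z_β)/C)² + 3.
(1.282 + 0.842) / 0.7250 = 2.124 / 0.7250 = 2.930.
n = 2.930² + 3 = 8.58 + 3 = 11.6.
Round up.

n = 12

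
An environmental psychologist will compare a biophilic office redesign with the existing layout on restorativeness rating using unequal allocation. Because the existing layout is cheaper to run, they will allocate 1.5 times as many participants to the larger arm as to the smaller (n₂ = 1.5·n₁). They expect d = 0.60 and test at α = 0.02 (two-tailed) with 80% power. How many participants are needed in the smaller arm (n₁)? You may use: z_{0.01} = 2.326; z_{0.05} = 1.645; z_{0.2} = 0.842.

n₁ = 47

With allocation ratio k = n₂/n₁ = 1.5, Var(x̄₁−x̄₂) = σ²(1/n₁ + 1/(k·n₁)) = σ²·(k+1)/(k·n₁).
So n₁ = (1 + 1/k)·((z_{α/2} + z_β)/d)² = 1.667 × (3.168/0.60)².
n₁ = 1.667 × 27.88 = 46.5.
Round up: n₁ = 47, giving n₂ = ⌈1.5 × 47⌉ = ⌈70.5⌉ = 71.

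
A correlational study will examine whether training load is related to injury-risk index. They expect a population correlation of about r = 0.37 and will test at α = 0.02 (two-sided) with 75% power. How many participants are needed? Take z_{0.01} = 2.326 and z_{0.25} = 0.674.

n = 63

Fisher's z: C = ½·ln((1+r)/(1−r)) = ½·ln(2.1746) = 0.3884.
n = ((z_{α/2} + z_β)/C)² + 3.
(2.326 + 0.674) / 0.3884 = 3.000 / 0.3884 = 7.724.
n = 7.724² + 3 = 59.66 + 3 = 62.7.
Round up.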